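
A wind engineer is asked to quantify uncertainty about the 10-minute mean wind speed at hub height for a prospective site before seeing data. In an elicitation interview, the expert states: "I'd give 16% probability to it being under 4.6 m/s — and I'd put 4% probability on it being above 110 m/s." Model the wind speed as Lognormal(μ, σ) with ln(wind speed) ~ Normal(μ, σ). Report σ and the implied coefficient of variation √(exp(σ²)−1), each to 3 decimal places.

σ ≈ 1.156, CV ≈ 1.676

If T ~ Lognormal(μ,σ) then ln T ~ Normal(μ,σ), so the p-quantile of ln T is μ + z_p·σ.
ln(4.6) = 1.526 and ln(110) = 4.7; z_{0.16} = -0.9945, z_{0.96} = 1.751.
σ = (4.7 − 1.526)/(1.751 − (-0.9945)) = 1.156.
μ = 1.526 − (-0.9945)·1.156 = 2.676.
CV = √(exp(σ²)−1) = √(exp(1.3372)−1) = 1.676.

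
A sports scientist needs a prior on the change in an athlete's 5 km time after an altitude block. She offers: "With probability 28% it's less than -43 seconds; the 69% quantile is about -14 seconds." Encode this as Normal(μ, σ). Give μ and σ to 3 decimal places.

μ = -27.331, σ = 26.884

The p-quantile of Normal(μ,σ) is μ + z_p·σ, with z_{0.28} = -0.5828 and z_{0.69} = 0.4959.
Eliminate σ: μ = (z₂·x₁ − z₁·x₂)/(z₂ − z₁) = (0.4959·-43 − (-0.5828)·-14)/1.079 = -27.331.
Then σ = (x₂ − x₁)/(z₂ − z₁) = (-14 − -43)/1.079 = 26.884.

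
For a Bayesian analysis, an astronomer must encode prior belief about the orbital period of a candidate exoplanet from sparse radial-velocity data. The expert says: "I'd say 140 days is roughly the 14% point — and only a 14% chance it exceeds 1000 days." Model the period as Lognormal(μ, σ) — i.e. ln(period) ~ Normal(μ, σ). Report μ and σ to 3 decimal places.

If T ~ Lognormal(μ,σ) then ln T ~ Normal(μ,σ), so the p-quantile of ln T is μ + z_p·σ.
ln(140) = 4.942 and ln(1000) = 6.908; z_{0.14} = -1.08, z_{0.86} = 1.08.
σ = (6.908 − 4.942)/(1.08 − (-1.08)) = 0.910.
μ = 4.942 − (-1.08)·0.910 = 5.925.

μ ≈ 5.925, σ ≈ 0.910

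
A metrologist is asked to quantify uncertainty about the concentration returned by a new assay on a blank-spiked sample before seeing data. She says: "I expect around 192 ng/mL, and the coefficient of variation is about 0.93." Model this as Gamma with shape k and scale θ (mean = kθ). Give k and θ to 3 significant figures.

For Gamma(k, scale θ): mean = kθ, variance = kθ², so CV = 1/√k.
CV = 0.93, hence k = 1/CV² = 1.16.
Then θ = mean/k = 192/1.16 = 166.

k ≈ 1.16, θ ≈ 166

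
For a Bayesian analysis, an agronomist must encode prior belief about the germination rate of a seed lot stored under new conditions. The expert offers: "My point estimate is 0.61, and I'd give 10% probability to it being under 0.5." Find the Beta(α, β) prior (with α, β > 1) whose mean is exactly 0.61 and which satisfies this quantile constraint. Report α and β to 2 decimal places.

α ≈ 20.00, β ≈ 12.79

With mean 0.61 fixed, write α = 0.61s, β = 0.39s where s = α+β.
Need P(θ < 0.5) = 0.1 under Beta(0.61s, 0.39s). Normal approximation: (q−m)/√(m(1−m)/s) ≈ z_{0.1} = -1.28, so s ≈ 0.61·0.39·(-1.28)²/(0.5−0.61)² = 32.3.
At s = 32.3: P(θ<0.5) ≈ 0.102. Adjusting to match 0.1 gives s ≈ 32.79.
So α = 0.61·32.79 ≈ 20.00, β = 0.39·32.79 ≈ 12.79.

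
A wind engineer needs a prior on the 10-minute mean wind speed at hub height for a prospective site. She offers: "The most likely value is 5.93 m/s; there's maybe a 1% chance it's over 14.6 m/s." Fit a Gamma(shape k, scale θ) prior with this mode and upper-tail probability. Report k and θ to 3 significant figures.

k ≈ 6.8, θ ≈ 1.02

Gamma(k,θ) with k>1 has mode (k−1)θ, so θ = 5.93/(k−1).
Need P(X < 14.6) = 0.99 with θ tied to k this way. Start at k = 2, θ = 5.93: P(X<14.6) ≈ 0.705.
Too low — raise k to concentrate. Iterating converges to k ≈ 6.8.
Then θ = 5.93/(6.8−1) ≈ 1.02.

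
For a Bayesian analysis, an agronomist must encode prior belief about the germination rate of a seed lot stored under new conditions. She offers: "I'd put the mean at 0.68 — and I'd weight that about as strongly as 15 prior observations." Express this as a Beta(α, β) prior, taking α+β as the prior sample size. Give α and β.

Under the effective-sample-size interpretation, Beta(α, β) has prior mean α/(α+β) and prior sample size α+β.
So α+β = 15 and α/(α+β) = 0.68, giving α = 0.68·15 = 10.2 and β = 15 − 10.2 = 4.8.

α = 10.2, β = 4.8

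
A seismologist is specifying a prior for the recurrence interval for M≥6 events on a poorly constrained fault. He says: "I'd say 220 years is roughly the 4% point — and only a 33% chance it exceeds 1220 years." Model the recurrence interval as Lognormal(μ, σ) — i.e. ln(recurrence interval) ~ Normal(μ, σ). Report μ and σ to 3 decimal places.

If T ~ Lognormal(μ,σ) then ln T ~ Normal(μ,σ), so the p-quantile of ln T is μ + z_p·σ.
ln(220) = 5.394 and ln(1220) = 7.107; z_{0.04} = -1.751, z_{0.67} = 0.4399.
σ = (7.107 − 5.394)/(0.4399 − (-1.751)) = 0.782.
μ = 5.394 − (-1.751)·0.782 = 6.763.

μ ≈ 6.763, σ ≈ 0.782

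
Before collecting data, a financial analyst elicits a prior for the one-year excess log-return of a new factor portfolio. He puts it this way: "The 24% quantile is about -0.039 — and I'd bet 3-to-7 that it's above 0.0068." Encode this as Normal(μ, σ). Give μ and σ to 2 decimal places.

μ = -0.01, σ = 0.04

For Normal(μ,σ), the p-quantile is μ + z_p·σ. Here z_{0.24} = -0.7063, z_{0.7} = 0.5244.
So -0.039 = μ − 0.7063σ and 0.0068 = μ + 0.5244σ.
Subtracting: σ = (0.0068 − -0.039)/(0.5244 − (-0.7063)) = 0.04.
Then μ = -0.039 − (-0.7063)·0.04 = -0.01.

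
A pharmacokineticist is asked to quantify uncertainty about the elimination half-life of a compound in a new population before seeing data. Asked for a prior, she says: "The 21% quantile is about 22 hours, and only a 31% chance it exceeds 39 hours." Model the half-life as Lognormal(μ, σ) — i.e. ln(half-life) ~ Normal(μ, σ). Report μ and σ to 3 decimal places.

μ ≈ 3.446, σ ≈ 0.440

If T ~ Lognormal(μ,σ) then ln T ~ Normal(μ,σ), so the p-quantile of ln T is μ + z_p·σ.
ln(22) = 3.091 and ln(39) = 3.664; z_{0.21} = -0.8064, z_{0.69} = 0.4959.
σ = (3.664 − 3.091)/(0.4959 − (-0.8064)) = 0.440.
μ = 3.091 − (-0.8064)·0.440 = 3.446.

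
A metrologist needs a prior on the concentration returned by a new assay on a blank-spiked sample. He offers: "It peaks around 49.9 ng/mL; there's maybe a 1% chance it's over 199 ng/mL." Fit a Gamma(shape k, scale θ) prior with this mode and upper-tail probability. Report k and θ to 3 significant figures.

k ≈ 3.19, θ ≈ 22.8

Gamma(k,θ) with k>1 has mode (k−1)θ, so θ = 49.9/(k−1).
Need P(X < 199) = 0.99 with θ tied to k this way. Start at k = 2, θ = 49.9: P(X<199) ≈ 0.908.
Too low — raise k to concentrate. Iterating converges to k ≈ 3.19.
Then θ = 49.9/(3.19−1) ≈ 22.8.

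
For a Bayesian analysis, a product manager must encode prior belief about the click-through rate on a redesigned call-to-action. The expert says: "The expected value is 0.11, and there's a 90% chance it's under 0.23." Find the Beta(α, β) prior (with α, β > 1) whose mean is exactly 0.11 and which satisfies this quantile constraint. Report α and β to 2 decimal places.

α ≈ 1.33, β ≈ 10.77

With mean 0.11 fixed, write α = 0.11s, β = 0.89s where s = α+β.
Need P(θ < 0.23) = 0.9 under Beta(0.11s, 0.89s). Normal approximation: (q−m)/√(m(1−m)/s) ≈ z_{0.9} = 1.28, so s ≈ 0.11·0.89·(1.28)²/(0.23−0.11)² = 11.2.
At s = 11.2: P(θ<0.23) ≈ 0.894. Adjusting to match 0.9 gives s ≈ 12.10.
So α = 0.11·12.10 ≈ 1.33, β = 0.89·12.10 ≈ 10.77.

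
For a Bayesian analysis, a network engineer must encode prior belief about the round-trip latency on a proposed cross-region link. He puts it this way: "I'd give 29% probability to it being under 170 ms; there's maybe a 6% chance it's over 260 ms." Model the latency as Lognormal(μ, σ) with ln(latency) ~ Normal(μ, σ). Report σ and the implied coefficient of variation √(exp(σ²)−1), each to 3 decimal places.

If T ~ Lognormal(μ,σ) then ln T ~ Normal(μ,σ), so the p-quantile of ln T is μ + z_p·σ.
ln(170) = 5.136 and ln(260) = 5.561; z_{0.29} = -0.5534, z_{0.94} = 1.555.
σ = (5.561 − 5.136)/(1.555 − (-0.5534)) = 0.202.
μ = 5.136 − (-0.5534)·0.202 = 5.247.
CV = √(exp(σ²)−1) = √(exp(0.0406)−1) = 0.204.

σ ≈ 0.202, CV ≈ 0.204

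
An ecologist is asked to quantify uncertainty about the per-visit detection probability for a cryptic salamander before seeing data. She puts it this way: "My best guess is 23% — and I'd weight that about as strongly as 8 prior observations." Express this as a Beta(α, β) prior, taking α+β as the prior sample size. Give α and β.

Under the effective-sample-size interpretation, Beta(α, β) has prior mean α/(α+β) and prior sample size α+β.
So α+β = 8 and α/(α+β) = 0.23, giving α = 0.23·8 = 1.84 and β = 8 − 1.84 = 6.16.

α = 1.84, β = 6.16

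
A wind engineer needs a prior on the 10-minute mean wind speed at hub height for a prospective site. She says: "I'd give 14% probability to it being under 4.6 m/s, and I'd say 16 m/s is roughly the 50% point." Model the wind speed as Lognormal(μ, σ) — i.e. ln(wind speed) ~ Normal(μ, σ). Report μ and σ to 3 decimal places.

If T ~ Lognormal(μ,σ) then ln T ~ Normal(μ,σ), so the p-quantile of ln T is μ + z_p·σ.
ln(4.6) = 1.526 and ln(16) = 2.773; z_{0.14} = -1.08, z_{0.5} = 0.
σ = (2.773 − 1.526)/(0 − (-1.08)) = 1.154.
μ = 1.526 − (-1.08)·1.154 = 2.773.

μ ≈ 2.773, σ ≈ 1.154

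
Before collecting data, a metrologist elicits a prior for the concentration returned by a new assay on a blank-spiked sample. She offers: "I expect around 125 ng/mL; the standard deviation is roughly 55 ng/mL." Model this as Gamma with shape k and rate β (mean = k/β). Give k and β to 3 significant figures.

For Gamma(k, rate β): mean = k/β, variance = k/β², so CV = 1/√k.
CV = SD/mean = 55/125 = 0.44, hence k = 1/CV² = 5.17.
Then β = k/mean = 5.17/125 = 0.0413.

k ≈ 5.17, β ≈ 0.0413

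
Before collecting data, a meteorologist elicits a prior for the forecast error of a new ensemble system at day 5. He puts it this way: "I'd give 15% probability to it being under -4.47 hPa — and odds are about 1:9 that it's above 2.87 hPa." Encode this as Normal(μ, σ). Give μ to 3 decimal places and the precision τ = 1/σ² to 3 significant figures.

μ = -1.188, τ = 0.0997

The p-quantile of Normal(μ,σ) is μ + z_p·σ, with z_{0.15} = -1.036 and z_{0.9} = 1.282.
Eliminate σ: μ = (z₂·x₁ − z₁·x₂)/(z₂ − z₁) = (1.282·-4.47 − (-1.036)·2.87)/2.318 = -1.188.
Then σ = (x₂ − x₁)/(z₂ − z₁) = (2.87 − -4.47)/2.318 = 3.167.
Precision τ = 1/σ² = 1/3.167² = 0.0997.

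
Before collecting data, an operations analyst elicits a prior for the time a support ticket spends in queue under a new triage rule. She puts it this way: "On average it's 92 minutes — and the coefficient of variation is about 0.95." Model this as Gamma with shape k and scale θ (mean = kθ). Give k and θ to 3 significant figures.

k ≈ 1.11, θ ≈ 83

For Gamma(k, scale θ): mean = kθ, variance = kθ², so CV = 1/√k.
CV = 0.95, hence k = 1/CV² = 1.11.
Then θ = mean/k = 92/1.11 = 83.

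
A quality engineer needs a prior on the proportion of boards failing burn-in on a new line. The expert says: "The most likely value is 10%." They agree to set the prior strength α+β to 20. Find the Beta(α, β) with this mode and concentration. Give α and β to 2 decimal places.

α = 2.80, β = 17.20

For α,β > 1 the Beta mode is (α−1)/(α+β−2). With α+β = 20, the mode is (α−1)/18.
Set (α−1)/18 = 0.1 → α = 1 + 0.1·18 = 2.80.
β = 20 − α = 17.20.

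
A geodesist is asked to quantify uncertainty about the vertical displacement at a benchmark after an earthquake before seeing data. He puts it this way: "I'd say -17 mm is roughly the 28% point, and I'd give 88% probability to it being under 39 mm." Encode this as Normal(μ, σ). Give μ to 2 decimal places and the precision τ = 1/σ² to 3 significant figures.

μ = 1.57, τ = 0.000985

The p-quantile of Normal(μ,σ) is μ + z_p·σ, with z_{0.28} = -0.5828 and z_{0.88} = 1.175.
Eliminate σ: μ = (z₂·x₁ − z₁·x₂)/(z₂ − z₁) = (1.175·-17 − (-0.5828)·39)/1.758 = 1.57.
Then σ = (x₂ − x₁)/(z₂ − z₁) = (39 − -17)/1.758 = 31.86.
Precision τ = 1/σ² = 1/31.86² = 0.000985.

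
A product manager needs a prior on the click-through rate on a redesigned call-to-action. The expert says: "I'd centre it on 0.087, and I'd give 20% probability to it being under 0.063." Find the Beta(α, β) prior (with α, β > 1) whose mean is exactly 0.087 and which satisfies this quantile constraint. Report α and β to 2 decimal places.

α ≈ 8.82, β ≈ 92.52

With mean 0.087 fixed, write α = 0.087s, β = 0.913s where s = α+β.
Need P(θ < 0.063) = 0.2 under Beta(0.087s, 0.913s). Normal approximation: (q−m)/√(m(1−m)/s) ≈ z_{0.2} = -0.842, so s ≈ 0.087·0.913·(-0.842)²/(0.063−0.087)² = 97.7.
At s = 97.7: P(θ<0.063) ≈ 0.205. Adjusting to match 0.2 gives s ≈ 101.34.
So α = 0.087·101.34 ≈ 8.82, β = 0.913·101.34 ≈ 92.52.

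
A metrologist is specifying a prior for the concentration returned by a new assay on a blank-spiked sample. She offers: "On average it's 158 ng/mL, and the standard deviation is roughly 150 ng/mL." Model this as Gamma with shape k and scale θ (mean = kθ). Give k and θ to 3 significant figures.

For Gamma(k, scale θ): mean = kθ, variance = kθ², so CV = 1/√k.
CV = SD/mean = 150/158 = 0.9494, hence k = 1/CV² = 1.11.
Then θ = mean/k = 158/1.11 = 142.

k ≈ 1.11, θ ≈ 142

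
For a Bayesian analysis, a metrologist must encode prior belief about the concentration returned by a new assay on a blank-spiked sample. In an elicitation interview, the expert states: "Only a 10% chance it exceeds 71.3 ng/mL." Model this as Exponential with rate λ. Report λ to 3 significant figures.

P(T > 71.3) = e^(−λ·71.3) = 0.1, so λ = −ln(0.1)/71.3 = 0.0323.

λ ≈ 0.0323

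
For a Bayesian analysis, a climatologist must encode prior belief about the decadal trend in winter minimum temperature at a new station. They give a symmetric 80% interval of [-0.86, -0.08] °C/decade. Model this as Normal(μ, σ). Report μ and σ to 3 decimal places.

μ = -0.470, σ = 0.304

A symmetric 80% interval runs μ ± z·σ with z = 1.282.
Half-width = 0.39, so σ = 0.39/1.282 = 0.304.
μ is the interval midpoint, -0.470.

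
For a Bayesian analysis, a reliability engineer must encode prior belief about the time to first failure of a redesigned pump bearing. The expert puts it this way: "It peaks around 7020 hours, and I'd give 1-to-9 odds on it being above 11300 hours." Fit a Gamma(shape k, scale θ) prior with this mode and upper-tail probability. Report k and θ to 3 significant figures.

Gamma(k,θ) with k>1 has mode (k−1)θ, so θ = 7020/(k−1).
Need P(X < 11300) = 0.9 with θ tied to k this way. Start at k = 2, θ = 7020: P(X<11300) ≈ 0.478.
Too low — raise k to concentrate. Iterating converges to k ≈ 9.3.
Then θ = 7020/(9.3−1) ≈ 846.

k ≈ 9.3, θ ≈ 846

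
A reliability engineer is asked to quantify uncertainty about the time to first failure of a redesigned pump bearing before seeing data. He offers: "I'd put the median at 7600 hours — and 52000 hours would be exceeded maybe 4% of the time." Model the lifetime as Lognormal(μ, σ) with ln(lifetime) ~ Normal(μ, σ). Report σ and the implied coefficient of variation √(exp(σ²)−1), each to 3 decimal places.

If T ~ Lognormal(μ,σ) then ln T ~ Normal(μ,σ), so the p-quantile of ln T is μ + z_p·σ.
ln(7600) = 8.936 and ln(52000) = 10.86; z_{0.5} = 0, z_{0.96} = 1.751.
σ = (10.86 − 8.936)/(1.751 − (0)) = 1.098.
μ = 8.936 − (0)·1.098 = 8.936.
CV = √(exp(σ²)−1) = √(exp(1.2067)−1) = 1.530.

σ ≈ 1.098, CV ≈ 1.530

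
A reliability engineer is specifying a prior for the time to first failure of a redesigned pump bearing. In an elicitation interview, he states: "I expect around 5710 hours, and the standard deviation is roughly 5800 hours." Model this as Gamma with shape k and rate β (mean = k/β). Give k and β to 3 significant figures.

For Gamma(k, rate β): mean = k/β, variance = k/β², so CV = 1/√k.
CV = SD/mean = 5800/5710 = 1.016, hence k = 1/CV² = 0.969.
Then β = k/mean = 0.969/5710 = 0.00017.

k ≈ 0.969, β ≈ 0.00017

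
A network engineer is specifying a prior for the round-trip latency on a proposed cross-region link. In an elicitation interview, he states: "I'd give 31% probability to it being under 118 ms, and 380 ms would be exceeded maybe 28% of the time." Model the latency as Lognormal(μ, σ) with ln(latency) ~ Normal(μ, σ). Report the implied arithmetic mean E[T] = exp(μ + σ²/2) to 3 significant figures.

E[T] ≈ 364 ms

If T ~ Lognormal(μ,σ) then ln T ~ Normal(μ,σ), so the p-quantile of ln T is μ + z_p·σ.
ln(118) = 4.771 and ln(380) = 5.94; z_{0.31} = -0.4959, z_{0.72} = 0.5828.
σ = (5.94 − 4.771)/(0.5828 − (-0.4959)) = 1.084.
μ = 4.771 − (-0.4959)·1.084 = 5.308.
E[T] = exp(μ + σ²/2) = exp(5.308 + 0.5877) = 364 ms.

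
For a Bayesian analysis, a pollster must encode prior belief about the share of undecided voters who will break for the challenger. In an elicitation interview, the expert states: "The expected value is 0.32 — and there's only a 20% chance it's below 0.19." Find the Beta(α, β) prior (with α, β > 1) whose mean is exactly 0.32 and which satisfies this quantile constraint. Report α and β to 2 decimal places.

α ≈ 3.03, β ≈ 6.44

With mean 0.32 fixed, write α = 0.32s, β = 0.68s where s = α+β.
Need P(θ < 0.19) = 0.2 under Beta(0.32s, 0.68s). Normal approximation: (q−m)/√(m(1−m)/s) ≈ z_{0.2} = -0.842, so s ≈ 0.32·0.68·(-0.842)²/(0.19−0.32)² = 9.1.
At s = 9.1: P(θ<0.19) ≈ 0.206. Adjusting to match 0.2 gives s ≈ 9.47.
So α = 0.32·9.47 ≈ 3.03, β = 0.68·9.47 ≈ 6.44.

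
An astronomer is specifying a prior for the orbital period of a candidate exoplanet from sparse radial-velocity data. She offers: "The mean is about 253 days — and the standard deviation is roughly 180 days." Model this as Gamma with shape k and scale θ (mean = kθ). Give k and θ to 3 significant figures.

k ≈ 1.98, θ ≈ 128

For Gamma(k, scale θ): mean = kθ, variance = kθ², so CV = 1/√k.
CV = SD/mean = 180/253 = 0.7115, hence k = 1/CV² = 1.98.
Then θ = mean/k = 253/1.98 = 128.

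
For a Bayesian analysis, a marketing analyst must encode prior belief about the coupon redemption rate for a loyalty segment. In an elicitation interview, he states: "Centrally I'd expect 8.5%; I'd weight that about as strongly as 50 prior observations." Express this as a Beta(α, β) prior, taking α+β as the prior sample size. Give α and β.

α = 4.25, β = 45.75

Under the effective-sample-size interpretation, Beta(α, β) has prior mean α/(α+β) and prior sample size α+β.
So α+β = 50 and α/(α+β) = 0.085, giving α = 0.085·50 = 4.25 and β = 50 − 4.25 = 45.75.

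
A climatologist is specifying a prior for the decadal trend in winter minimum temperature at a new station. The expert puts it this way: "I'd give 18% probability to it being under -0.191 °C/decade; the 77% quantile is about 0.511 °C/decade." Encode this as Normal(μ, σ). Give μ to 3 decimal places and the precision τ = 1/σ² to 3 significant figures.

μ = 0.197, τ = 5.55

The p-quantile of Normal(μ,σ) is μ + z_p·σ, with z_{0.18} = -0.9154 and z_{0.77} = 0.7388.
Eliminate σ: μ = (z₂·x₁ − z₁·x₂)/(z₂ − z₁) = (0.7388·-0.191 − (-0.9154)·0.511)/1.654 = 0.197.
Then σ = (x₂ − x₁)/(z₂ − z₁) = (0.511 − -0.191)/1.654 = 0.424.
Precision τ = 1/σ² = 1/0.4244² = 5.55.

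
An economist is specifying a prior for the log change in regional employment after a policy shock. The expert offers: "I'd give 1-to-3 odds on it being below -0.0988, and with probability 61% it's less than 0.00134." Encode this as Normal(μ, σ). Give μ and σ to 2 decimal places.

The p-quantile of Normal(μ,σ) is μ + z_p·σ, with z_{0.25} = -0.6745 and z_{0.61} = 0.2793.
Eliminate σ: μ = (z₂·x₁ − z₁·x₂)/(z₂ − z₁) = (0.2793·-0.0988 − (-0.6745)·0.00134)/0.9538 = -0.03.
Then σ = (x₂ − x₁)/(z₂ − z₁) = (0.00134 − -0.0988)/0.9538 = 0.10.

μ = -0.03, σ = 0.10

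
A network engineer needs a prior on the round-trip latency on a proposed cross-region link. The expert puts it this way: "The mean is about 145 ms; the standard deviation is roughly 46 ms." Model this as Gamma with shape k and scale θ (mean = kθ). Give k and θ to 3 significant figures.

k ≈ 9.94, θ ≈ 14.6

For Gamma(k, scale θ): mean = kθ, variance = kθ², so CV = 1/√k.
CV = SD/mean = 46/145 = 0.3172, hence k = 1/CV² = 9.94.
Then θ = mean/k = 145/9.94 = 14.6.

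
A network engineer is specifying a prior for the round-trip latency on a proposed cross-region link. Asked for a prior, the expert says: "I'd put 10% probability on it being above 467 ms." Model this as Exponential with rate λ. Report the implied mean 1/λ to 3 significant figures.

mean ≈ 203 ms

P(T > 467.0) = e^(−λ·467.0) = 0.1, so λ = −ln(0.1)/467.0 = 0.00493.
Mean = 1/λ = 203 ms.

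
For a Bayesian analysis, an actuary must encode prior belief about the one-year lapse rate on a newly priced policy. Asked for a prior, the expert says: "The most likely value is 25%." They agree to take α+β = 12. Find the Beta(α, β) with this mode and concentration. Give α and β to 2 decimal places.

For α,β > 1 the Beta mode is (α−1)/(α+β−2). With α+β = 12, the mode is (α−1)/10.
Set (α−1)/10 = 0.25 → α = 1 + 0.25·10 = 3.50.
β = 12 − α = 8.50.

α = 3.50, β = 8.50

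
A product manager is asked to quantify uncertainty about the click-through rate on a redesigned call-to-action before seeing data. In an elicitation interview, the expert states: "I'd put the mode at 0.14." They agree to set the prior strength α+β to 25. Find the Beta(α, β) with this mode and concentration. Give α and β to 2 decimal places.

For α,β > 1 the Beta mode is (α−1)/(α+β−2). With α+β = 25, the mode is (α−1)/23.
Set (α−1)/23 = 0.14 → α = 1 + 0.14·23 = 4.22.
β = 25 − α = 20.78.

α = 4.22, β = 20.78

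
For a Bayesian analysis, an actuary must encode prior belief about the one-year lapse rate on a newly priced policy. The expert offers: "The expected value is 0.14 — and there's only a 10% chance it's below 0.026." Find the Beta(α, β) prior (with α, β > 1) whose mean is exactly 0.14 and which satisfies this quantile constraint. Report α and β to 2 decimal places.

With mean 0.14 fixed, write α = 0.14s, β = 0.86s where s = α+β.
Need P(θ < 0.026) = 0.1 under Beta(0.14s, 0.86s). Normal approximation: (q−m)/√(m(1−m)/s) ≈ z_{0.1} = -1.28, so s ≈ 0.14·0.86·(-1.28)²/(0.026−0.14)² = 15.2.
At s = 15.2: P(θ<0.026) ≈ 0.039. Adjusting to match 0.1 gives s ≈ 9.44.
So α = 0.14·9.44 ≈ 1.32, β = 0.86·9.44 ≈ 8.12.

α ≈ 1.32, β ≈ 8.12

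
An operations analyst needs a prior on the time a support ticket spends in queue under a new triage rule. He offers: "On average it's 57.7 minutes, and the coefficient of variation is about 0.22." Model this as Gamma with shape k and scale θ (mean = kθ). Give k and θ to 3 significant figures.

For Gamma(k, scale θ): mean = kθ, variance = kθ², so CV = 1/√k.
CV = 0.22, hence k = 1/CV² = 20.7.
Then θ = mean/k = 57.7/20.7 = 2.79.

k ≈ 20.7, θ ≈ 2.79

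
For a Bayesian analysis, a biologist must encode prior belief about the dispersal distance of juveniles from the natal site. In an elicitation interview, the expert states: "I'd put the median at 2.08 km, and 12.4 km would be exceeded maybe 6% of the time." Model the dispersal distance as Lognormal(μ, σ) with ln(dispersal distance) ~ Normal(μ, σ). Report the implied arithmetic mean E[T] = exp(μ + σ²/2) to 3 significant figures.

If T ~ Lognormal(μ,σ) then ln T ~ Normal(μ,σ), so the p-quantile of ln T is μ + z_p·σ.
ln(2.08) = 0.7324 and ln(12.4) = 2.518; z_{0.5} = 0, z_{0.94} = 1.555.
σ = (2.518 − 0.7324)/(1.555 − (0)) = 1.148.
μ = 0.7324 − (0)·1.148 = 0.732.
E[T] = exp(μ + σ²/2) = exp(0.732 + 0.6593) = 4.02 km.

E[T] ≈ 4.02 km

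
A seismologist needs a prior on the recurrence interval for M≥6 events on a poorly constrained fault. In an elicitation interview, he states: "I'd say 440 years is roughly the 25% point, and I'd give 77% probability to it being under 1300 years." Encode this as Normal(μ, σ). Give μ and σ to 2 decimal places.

For Normal(μ,σ), the p-quantile is μ + z_p·σ. Here z_{0.25} = -0.6745, z_{0.77} = 0.7388.
So 440 = μ − 0.6745σ and 1300 = μ + 0.7388σ.
Subtracting: σ = (1300 − 440)/(0.7388 − (-0.6745)) = 608.49.
Then μ = 440 − (-0.6745)·608.49 = 850.42.

μ = 850.42, σ = 608.49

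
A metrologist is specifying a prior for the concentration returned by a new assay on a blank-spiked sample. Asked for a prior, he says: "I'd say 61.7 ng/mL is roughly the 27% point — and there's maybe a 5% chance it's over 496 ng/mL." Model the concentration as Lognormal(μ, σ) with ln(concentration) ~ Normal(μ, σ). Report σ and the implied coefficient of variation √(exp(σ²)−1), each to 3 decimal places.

σ ≈ 0.923, CV ≈ 1.160

If T ~ Lognormal(μ,σ) then ln T ~ Normal(μ,σ), so the p-quantile of ln T is μ + z_p·σ.
ln(61.7) = 4.122 and ln(496) = 6.207; z_{0.27} = -0.6128, z_{0.95} = 1.645.
σ = (6.207 − 4.122)/(1.645 − (-0.6128)) = 0.923.
μ = 4.122 − (-0.6128)·0.923 = 4.688.
CV = √(exp(σ²)−1) = √(exp(0.8523)−1) = 1.160.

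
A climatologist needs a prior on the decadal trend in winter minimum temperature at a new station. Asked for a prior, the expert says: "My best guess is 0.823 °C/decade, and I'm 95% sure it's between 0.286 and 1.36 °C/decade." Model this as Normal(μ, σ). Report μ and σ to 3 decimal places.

μ = 0.823, σ = 0.274

A symmetric 95% interval runs μ ± z·σ with z = 1.96.
Half-width = 0.537, so σ = 0.537/1.96 = 0.274.
μ is the stated best guess, 0.823.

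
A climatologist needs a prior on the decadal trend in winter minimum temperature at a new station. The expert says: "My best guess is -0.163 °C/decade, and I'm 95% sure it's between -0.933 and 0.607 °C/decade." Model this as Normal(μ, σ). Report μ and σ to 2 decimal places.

A symmetric 95% interval runs μ ± z·σ with z = 1.96.
Half-width = 0.77, so σ = 0.77/1.96 = 0.39.
μ is the stated best guess, -0.16.

μ = -0.16, σ = 0.39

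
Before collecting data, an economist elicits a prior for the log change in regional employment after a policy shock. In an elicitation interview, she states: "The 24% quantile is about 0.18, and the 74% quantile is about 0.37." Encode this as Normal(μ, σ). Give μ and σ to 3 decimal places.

For Normal(μ,σ), the p-quantile is μ + z_p·σ. Here z_{0.24} = -0.7063, z_{0.74} = 0.6433.
So 0.18 = μ − 0.7063σ and 0.37 = μ + 0.6433σ.
Subtracting: σ = (0.37 − 0.18)/(0.6433 − (-0.7063)) = 0.141.
Then μ = 0.18 − (-0.7063)·0.141 = 0.279.

μ = 0.279, σ = 0.141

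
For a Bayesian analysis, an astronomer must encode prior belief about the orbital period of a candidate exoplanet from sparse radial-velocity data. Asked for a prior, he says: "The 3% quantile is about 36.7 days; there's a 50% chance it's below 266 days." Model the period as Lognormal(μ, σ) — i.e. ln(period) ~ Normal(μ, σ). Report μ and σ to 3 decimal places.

If T ~ Lognormal(μ,σ) then ln T ~ Normal(μ,σ), so the p-quantile of ln T is μ + z_p·σ.
ln(36.7) = 3.603 and ln(266) = 5.583; z_{0.03} = -1.881, z_{0.5} = 0.
σ = (5.583 − 3.603)/(0 − (-1.881)) = 1.053.
μ = 3.603 − (-1.881)·1.053 = 5.583.

μ ≈ 5.583, σ ≈ 1.053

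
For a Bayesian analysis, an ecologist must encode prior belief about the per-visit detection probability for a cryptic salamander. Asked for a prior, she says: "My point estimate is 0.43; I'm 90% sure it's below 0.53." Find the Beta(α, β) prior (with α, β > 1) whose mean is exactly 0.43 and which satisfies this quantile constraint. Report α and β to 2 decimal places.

With mean 0.43 fixed, write α = 0.43s, β = 0.57s where s = α+β.
Need P(θ < 0.53) = 0.9 under Beta(0.43s, 0.57s). Normal approximation: (q−m)/√(m(1−m)/s) ≈ z_{0.9} = 1.28, so s ≈ 0.43·0.57·(1.28)²/(0.53−0.43)² = 40.3.
At s = 40.3: P(θ<0.53) ≈ 0.899. Adjusting to match 0.9 gives s ≈ 40.52.
So α = 0.43·40.52 ≈ 17.42, β = 0.57·40.52 ≈ 23.10.

α ≈ 17.42, β ≈ 23.10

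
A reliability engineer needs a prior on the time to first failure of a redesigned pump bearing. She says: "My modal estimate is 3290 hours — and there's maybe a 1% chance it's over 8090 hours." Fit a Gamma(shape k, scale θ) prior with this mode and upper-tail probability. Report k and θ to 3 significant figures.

Gamma(k,θ) with k>1 has mode (k−1)θ, so θ = 3290/(k−1).
Need P(X < 8090) = 0.99 with θ tied to k this way. Start at k = 2, θ = 3290: P(X<8090) ≈ 0.704.
Too low — raise k to concentrate. Iterating converges to k ≈ 6.82.
Then θ = 3290/(6.82−1) ≈ 565.

k ≈ 6.82, θ ≈ 565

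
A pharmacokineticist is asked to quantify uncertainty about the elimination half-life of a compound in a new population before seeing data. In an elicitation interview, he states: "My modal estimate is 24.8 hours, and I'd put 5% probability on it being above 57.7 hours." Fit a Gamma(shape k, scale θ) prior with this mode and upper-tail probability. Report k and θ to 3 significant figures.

k ≈ 4.84, θ ≈ 6.46

Gamma(k,θ) with k>1 has mode (k−1)θ, so θ = 24.8/(k−1).
Need P(X < 57.7) = 0.95 with θ tied to k this way. Start at k = 2, θ = 24.8: P(X<57.7) ≈ 0.675.
Too low — raise k to concentrate. Iterating converges to k ≈ 4.84.
Then θ = 24.8/(4.84−1) ≈ 6.46.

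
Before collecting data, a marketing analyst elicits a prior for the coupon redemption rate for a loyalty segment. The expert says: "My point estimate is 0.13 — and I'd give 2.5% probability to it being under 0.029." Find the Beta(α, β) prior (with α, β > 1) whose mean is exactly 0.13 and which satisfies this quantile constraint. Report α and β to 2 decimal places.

α ≈ 3.00, β ≈ 20.11

With mean 0.13 fixed, write α = 0.13s, β = 0.87s where s = α+β.
Need P(θ < 0.029) = 0.025 under Beta(0.13s, 0.87s). Normal approximation: (q−m)/√(m(1−m)/s) ≈ z_{0.025} = -1.96, so s ≈ 0.13·0.87·(-1.96)²/(0.029−0.13)² = 42.6.
At s = 42.6: P(θ<0.029) ≈ 0.003. Adjusting to match 0.025 gives s ≈ 23.11.
So α = 0.13·23.11 ≈ 3.00, β = 0.87·23.11 ≈ 20.11.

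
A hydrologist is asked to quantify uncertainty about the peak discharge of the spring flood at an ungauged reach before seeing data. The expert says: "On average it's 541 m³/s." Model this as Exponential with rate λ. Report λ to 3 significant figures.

Exponential mean = 1/λ, so λ = 1/541.0 = 0.00185.

λ ≈ 0.00185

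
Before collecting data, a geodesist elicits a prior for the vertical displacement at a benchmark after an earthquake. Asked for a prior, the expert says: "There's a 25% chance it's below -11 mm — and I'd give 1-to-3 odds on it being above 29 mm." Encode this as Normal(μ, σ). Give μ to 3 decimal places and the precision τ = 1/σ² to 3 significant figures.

μ = 9.000, τ = 0.00114

For Normal(μ,σ), the p-quantile is μ + z_p·σ. Here z_{0.25} = -0.6745, z_{0.75} = 0.6745.
So -11 = μ − 0.6745σ and 29 = μ + 0.6745σ.
Subtracting: σ = (29 − -11)/(0.6745 − (-0.6745)) = 29.652.
Then μ = -11 − (-0.6745)·29.652 = 9.000.
Precision τ = 1/σ² = 1/29.65² = 0.00114.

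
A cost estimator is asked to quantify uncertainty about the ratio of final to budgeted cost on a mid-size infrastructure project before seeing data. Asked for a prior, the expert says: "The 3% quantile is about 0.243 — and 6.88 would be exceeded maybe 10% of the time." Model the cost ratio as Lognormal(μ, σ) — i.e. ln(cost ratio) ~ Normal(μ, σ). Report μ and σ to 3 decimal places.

If T ~ Lognormal(μ,σ) then ln T ~ Normal(μ,σ), so the p-quantile of ln T is μ + z_p·σ.
ln(0.243) = -1.415 and ln(6.88) = 1.929; z_{0.03} = -1.881, z_{0.9} = 1.282.
σ = (1.929 − -1.415)/(1.282 − (-1.881)) = 1.057.
μ = -1.415 − (-1.881)·1.057 = 0.574.

μ ≈ 0.574, σ ≈ 1.057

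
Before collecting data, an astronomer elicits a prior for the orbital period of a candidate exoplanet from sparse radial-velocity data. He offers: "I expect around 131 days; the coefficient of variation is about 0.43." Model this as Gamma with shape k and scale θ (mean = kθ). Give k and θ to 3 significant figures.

k ≈ 5.41, θ ≈ 24.2

For Gamma(k, scale θ): mean = kθ, variance = kθ², so CV = 1/√k.
CV = 0.43, hence k = 1/CV² = 5.41.
Then θ = mean/k = 131/5.41 = 24.2.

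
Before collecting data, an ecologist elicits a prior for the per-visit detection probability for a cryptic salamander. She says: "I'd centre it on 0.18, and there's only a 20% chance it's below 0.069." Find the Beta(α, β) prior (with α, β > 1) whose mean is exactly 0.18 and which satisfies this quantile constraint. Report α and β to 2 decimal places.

With mean 0.18 fixed, write α = 0.18s, β = 0.82s where s = α+β.
Need P(θ < 0.069) = 0.2 under Beta(0.18s, 0.82s). Normal approximation: (q−m)/√(m(1−m)/s) ≈ z_{0.2} = -0.842, so s ≈ 0.18·0.82·(-0.842)²/(0.069−0.18)² = 8.5.
At s = 8.5: P(θ<0.069) ≈ 0.198. Adjusting to match 0.2 gives s ≈ 8.40.
So α = 0.18·8.40 ≈ 1.51, β = 0.82·8.40 ≈ 6.89.

α ≈ 1.51, β ≈ 6.89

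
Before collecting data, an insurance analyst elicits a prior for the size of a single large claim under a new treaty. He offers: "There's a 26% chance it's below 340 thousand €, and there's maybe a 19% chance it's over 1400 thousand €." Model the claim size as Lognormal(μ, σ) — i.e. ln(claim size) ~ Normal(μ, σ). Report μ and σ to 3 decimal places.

μ ≈ 6.427, σ ≈ 0.930

If T ~ Lognormal(μ,σ) then ln T ~ Normal(μ,σ), so the p-quantile of ln T is μ + z_p·σ.
ln(340) = 5.829 and ln(1400) = 7.244; z_{0.26} = -0.6433, z_{0.81} = 0.8779.
σ = (7.244 − 5.829)/(0.8779 − (-0.6433)) = 0.930.
μ = 5.829 − (-0.6433)·0.930 = 6.427.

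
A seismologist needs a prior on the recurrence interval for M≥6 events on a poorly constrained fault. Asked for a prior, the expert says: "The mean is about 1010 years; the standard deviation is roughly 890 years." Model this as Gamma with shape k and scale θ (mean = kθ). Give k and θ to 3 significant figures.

k ≈ 1.29, θ ≈ 784

For Gamma(k, scale θ): mean = kθ, variance = kθ², so CV = 1/√k.
CV = SD/mean = 890/1010 = 0.8812, hence k = 1/CV² = 1.29.
Then θ = mean/k = 1010/1.29 = 784.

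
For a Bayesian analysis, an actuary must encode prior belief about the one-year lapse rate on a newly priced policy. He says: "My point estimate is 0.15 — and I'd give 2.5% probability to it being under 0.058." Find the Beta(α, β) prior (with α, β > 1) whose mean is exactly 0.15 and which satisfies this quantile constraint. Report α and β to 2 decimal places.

With mean 0.15 fixed, write α = 0.15s, β = 0.85s where s = α+β.
Need P(θ < 0.058) = 0.025 under Beta(0.15s, 0.85s). Normal approximation: (q−m)/√(m(1−m)/s) ≈ z_{0.025} = -1.96, so s ≈ 0.15·0.85·(-1.96)²/(0.058−0.15)² = 57.9.
At s = 57.9: P(θ<0.058) ≈ 0.008. Adjusting to match 0.025 gives s ≈ 39.29.
So α = 0.15·39.29 ≈ 5.89, β = 0.85·39.29 ≈ 33.40.

α ≈ 5.89, β ≈ 33.40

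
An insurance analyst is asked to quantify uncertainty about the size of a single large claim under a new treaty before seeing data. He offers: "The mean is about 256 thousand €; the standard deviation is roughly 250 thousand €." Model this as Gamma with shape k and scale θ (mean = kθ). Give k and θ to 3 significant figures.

k ≈ 1.05, θ ≈ 244

For Gamma(k, scale θ): mean = kθ, variance = kθ², so CV = 1/√k.
CV = SD/mean = 250/256 = 0.9766, hence k = 1/CV² = 1.05.
Then θ = mean/k = 256/1.05 = 244.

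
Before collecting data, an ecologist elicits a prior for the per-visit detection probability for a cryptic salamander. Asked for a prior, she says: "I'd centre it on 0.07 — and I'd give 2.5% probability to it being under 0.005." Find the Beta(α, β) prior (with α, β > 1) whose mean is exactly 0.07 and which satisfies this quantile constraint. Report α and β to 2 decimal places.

With mean 0.07 fixed, write α = 0.07s, β = 0.93s where s = α+β.
Need P(θ < 0.005) = 0.025 under Beta(0.07s, 0.93s). Normal approximation: (q−m)/√(m(1−m)/s) ≈ z_{0.025} = -1.96, so s ≈ 0.07·0.93·(-1.96)²/(0.005−0.07)² = 59.2.
At s = 59.2: P(θ<0.005) ≈ 0.000. Adjusting to match 0.025 gives s ≈ 20.77.
So α = 0.07·20.77 ≈ 1.45, β = 0.93·20.77 ≈ 19.32.

α ≈ 1.45, β ≈ 19.32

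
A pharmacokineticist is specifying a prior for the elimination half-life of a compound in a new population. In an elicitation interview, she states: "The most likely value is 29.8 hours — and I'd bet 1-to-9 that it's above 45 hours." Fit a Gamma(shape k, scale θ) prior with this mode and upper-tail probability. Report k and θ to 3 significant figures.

Gamma(k,θ) with k>1 has mode (k−1)θ, so θ = 29.8/(k−1).
Need P(X < 45) = 0.9 with θ tied to k this way. Start at k = 2, θ = 29.8: P(X<45) ≈ 0.446.
Too low — raise k to concentrate. Iterating converges to k ≈ 12.
Then θ = 29.8/(12−1) ≈ 2.72.

k ≈ 12, θ ≈ 2.72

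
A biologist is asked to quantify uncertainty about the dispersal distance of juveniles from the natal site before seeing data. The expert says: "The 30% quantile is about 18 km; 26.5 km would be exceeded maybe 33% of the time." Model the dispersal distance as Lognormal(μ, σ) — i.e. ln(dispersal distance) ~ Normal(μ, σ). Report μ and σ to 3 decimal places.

μ ≈ 3.101, σ ≈ 0.401

If T ~ Lognormal(μ,σ) then ln T ~ Normal(μ,σ), so the p-quantile of ln T is μ + z_p·σ.
ln(18) = 2.89 and ln(26.5) = 3.277; z_{0.3} = -0.5244, z_{0.67} = 0.4399.
σ = (3.277 − 2.89)/(0.4399 − (-0.5244)) = 0.401.
μ = 2.89 − (-0.5244)·0.401 = 3.101.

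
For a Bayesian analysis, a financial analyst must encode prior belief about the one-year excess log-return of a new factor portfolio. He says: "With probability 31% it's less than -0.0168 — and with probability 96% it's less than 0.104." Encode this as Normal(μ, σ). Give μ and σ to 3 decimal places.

The p-quantile of Normal(μ,σ) is μ + z_p·σ, with z_{0.31} = -0.4959 and z_{0.96} = 1.751.
Eliminate σ: μ = (z₂·x₁ − z₁·x₂)/(z₂ − z₁) = (1.751·-0.0168 − (-0.4959)·0.104)/2.247 = 0.010.
Then σ = (x₂ − x₁)/(z₂ − z₁) = (0.104 − -0.0168)/2.247 = 0.054.

μ = 0.010, σ = 0.054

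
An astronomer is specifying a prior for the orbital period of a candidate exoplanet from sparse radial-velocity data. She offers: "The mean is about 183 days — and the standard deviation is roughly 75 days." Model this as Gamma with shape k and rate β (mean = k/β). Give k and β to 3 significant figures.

k ≈ 5.95, β ≈ 0.0325

For Gamma(k, rate β): mean = k/β, variance = k/β², so CV = 1/√k.
CV = SD/mean = 75/183 = 0.4098, hence k = 1/CV² = 5.95.
Then β = k/mean = 5.95/183 = 0.0325.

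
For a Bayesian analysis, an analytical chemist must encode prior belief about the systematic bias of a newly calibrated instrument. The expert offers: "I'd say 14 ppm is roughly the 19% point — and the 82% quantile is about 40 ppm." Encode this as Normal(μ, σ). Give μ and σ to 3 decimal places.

For Normal(μ,σ), the p-quantile is μ + z_p·σ. Here z_{0.19} = -0.8779, z_{0.82} = 0.9154.
So 14 = μ − 0.8779σ and 40 = μ + 0.9154σ.
Subtracting: σ = (40 − 14)/(0.9154 − (-0.8779)) = 14.499.
Then μ = 14 − (-0.8779)·14.499 = 26.728.

μ = 26.728, σ = 14.499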